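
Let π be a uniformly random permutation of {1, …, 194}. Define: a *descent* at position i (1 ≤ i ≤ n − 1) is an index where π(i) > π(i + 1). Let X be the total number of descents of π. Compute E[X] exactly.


Write X = Σ X_I over i = 1, …, 193, with X_I the indicator of one descent.
There are 193 indicators.
For each fixed i, the pair (π(i), π(i+1)) is a uniformly random ordered pair of distinct values from {1, …, 194}; by symmetry P[π(i) > π(i+1)] = 1/2.
By linearity: E[X] = 193 · (1/2) = (194 − 1) · (1/2) = 193/2 ≈ 96.50000.

E[X] = 193/2 = 96.50000.


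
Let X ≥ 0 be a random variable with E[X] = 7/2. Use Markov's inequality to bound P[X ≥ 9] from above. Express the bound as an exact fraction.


μ = E[X] = 7/2, a = 9.
Markov: P[X ≥ 9] ≤ μ/a = (7/2)/9 = 7/18.
Numerically: ≈ 0.3889.
(Since a = 9 > μ = 3.5000, the bound 7/18 is < 1 and informative.)

P[X ≥ 9] ≤ 7/18 ≈ 0.3889.


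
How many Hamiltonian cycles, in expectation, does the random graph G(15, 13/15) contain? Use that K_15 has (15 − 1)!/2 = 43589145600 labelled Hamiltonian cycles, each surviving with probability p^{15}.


K_15 has (15 − 1)!/2 = 43589145600 labelled Hamiltonian cycles.
For each such Hamiltonian cycle H, let X_H = 1 if all 15 edges of H are present in G. Then P[X_H = 1] = p^{15} = (13/15)^{15} = 51185893014090757/437893890380859375.
By linearity: E[X] = Σ_H E[X_H] = 43589145600 · p^{15} = 43589145600 · 51185893014090757/437893890380859375 = 367267381606127548722176/72081298828125.
Numerically: E[X] ≈ 5.1e+09.

E[X] = 43589145600 · (13/15)^{15} = 367267381606127548722176/72081298828125 ≈ 5.1e+09.


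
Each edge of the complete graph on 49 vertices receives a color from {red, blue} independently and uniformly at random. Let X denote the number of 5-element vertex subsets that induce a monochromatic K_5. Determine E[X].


Let X = Σ_S X_S over the C(49, 5) = 1906884 subsets S of size 5, where X_S = 1 if the K_5 on S is monochromatic.
For a fixed S, the K_5 on S has C(5, 2) = 10 edges. P[all 10 edges red] = (1/2)^10, and likewise for blue, so P[monochromatic] = 2·(1/2)^10 = 2^{1 − 10} = 1/512.
By linearity of expectation: E[X] = C(49, 5) · 2^{1 − 10} = 1906884 · 1/512 = 476721/128.
Numerically: E[X] ≈ 3724.383.

E[X] = C(49,5)·2^(1−C(5,2)) = 476721/128 ≈ 3724.383.


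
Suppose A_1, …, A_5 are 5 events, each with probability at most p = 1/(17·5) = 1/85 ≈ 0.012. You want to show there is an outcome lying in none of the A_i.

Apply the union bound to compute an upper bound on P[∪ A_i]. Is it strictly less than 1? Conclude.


Union bound: P[∪_{i=1}^{5} A_i] ≤ Σ_i P[A_i] ≤ 5·p = 5·(1/85) = 1/17.
Numerically: 1/17 ≈ 0.059.
Is 1/17 < 1? YES.
Since P[∪ A_i] ≤ 1/17 < 1, the complement has P[∩ A_i^c] ≥ 1 − 1/17 = 16/17 > 0, so some outcome avoids every A_i.

5·p = 1/17 ≈ 0.059; existence CERTIFIED by the union bound.


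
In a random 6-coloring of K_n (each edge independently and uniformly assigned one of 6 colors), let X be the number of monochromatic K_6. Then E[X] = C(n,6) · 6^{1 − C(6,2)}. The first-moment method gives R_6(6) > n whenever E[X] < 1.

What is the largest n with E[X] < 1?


We need C(n, 6) · 6^{1 − 15} < 1, i.e. C(n, 6) < 6^{15 − 1} = 78364164096.
Check values of n near the boundary:
  n = 197: C(197, 6) = 75176946208; 75176946208 < 78364164096? YES
  n = 198: C(198, 6) = 77526225777; 77526225777 < 78364164096? YES
  n = 199: C(199, 6) = 79936367511; 79936367511 < 78364164096? NO
  n = 200: C(200, 6) = 82408626300; 82408626300 < 78364164096? NO
  n = 201: C(201, 6) = 84944276340; 84944276340 < 78364164096? NO
The largest n with C(n, 6) < 78364164096 is n = 198 (where E[X] = 25842075259/26121388032 ≈ 0.989). Hence R_6(6) > 198, i.e. R_6(6) ≥ 199.

Largest n = 198; hence R_6(6) > 198.


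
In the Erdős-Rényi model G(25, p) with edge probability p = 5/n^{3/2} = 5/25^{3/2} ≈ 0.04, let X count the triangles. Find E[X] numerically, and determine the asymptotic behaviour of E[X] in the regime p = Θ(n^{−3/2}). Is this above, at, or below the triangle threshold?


Number of potential triangles: C(25, 3) = 2300.
Each occurs with probability p³ ≈ (0.04)³ ≈ 6.40000e-05.
By linearity: E[X] = C(25, 3)·p³ ≈ 2300 · 6.40000e-05 ≈ 0.147.
Since α = 3/2 > 1, p = c/n^{3/2} = o(1/n) is below the triangle threshold p ~ 1/n. Asymptotically E[X] ~ (c³/6)·n^{3(1−α)} = (5³/6)·n^{-1.5} → 0, so by Markov's inequality G has no triangles w.h.p.

E[X] ≈ 0.147; in regime p = Θ(1/n^{3/2}) E[X] tends to 0 (below the triangle threshold p ~ 1/n).


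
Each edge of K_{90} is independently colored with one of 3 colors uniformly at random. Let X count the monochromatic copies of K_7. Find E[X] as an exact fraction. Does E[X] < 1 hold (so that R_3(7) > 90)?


E[X] = C(90, 7) · 3^{1 − 21} = 7471375560 · 3^{−20} = 7471375560/3486784401.
As a reduced fraction: E[X] = 830152840/387420489 ≈ 2.142770.
Is E[X] < 1? NO.
Since E[X] ≥ 1, the first-moment bound is inconclusive at n = 90; it does NOT by itself certify R_3(7) > 90.

E[X] = 830152840/387420489 ≈ 2.142770; E[X] ≥ 1; first-moment method inconclusive here.


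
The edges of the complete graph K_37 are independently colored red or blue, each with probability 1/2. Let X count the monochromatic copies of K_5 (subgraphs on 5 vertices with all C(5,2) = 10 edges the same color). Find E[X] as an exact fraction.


Let X = Σ_S X_S over the C(37, 5) = 435897 subsets S of size 5, where X_S = 1 if the K_5 on S is monochromatic.
For a fixed S, the K_5 on S has C(5, 2) = 10 edges. P[all 10 edges red] = (1/2)^10, and likewise for blue, so P[monochromatic] = 2·(1/2)^10 = 2^{1 − 10} = 1/512.
By linearity: E[X] = C(37, 5) · 2^{1 − 10} = 435897 · 1/512 = 435897/512.
Numerically: E[X] ≈ 851.36133.

E[X] = C(37,5)·2^(1−C(5,2)) = 435897/512 ≈ 851.36133.


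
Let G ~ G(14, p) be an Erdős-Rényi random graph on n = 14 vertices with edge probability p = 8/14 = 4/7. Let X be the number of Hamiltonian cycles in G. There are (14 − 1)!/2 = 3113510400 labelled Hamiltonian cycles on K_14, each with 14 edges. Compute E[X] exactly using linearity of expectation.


K_14 has (14 − 1)!/2 = 3113510400 labelled Hamiltonian cycles.
For each such Hamiltonian cycle H, let X_H = 1 if all 14 edges of H are present in G. Then P[X_H = 1] = p^{14} = (4/7)^{14} = 268435456/678223072849.
Summing the indicators: E[X] = Σ_H E[X_H] = 3113510400 · p^{14} = 3113510400 · 268435456/678223072849 = 119396654854963200/96889010407.
Numerically: E[X] ≈ 1.232e+06.

E[X] = 3113510400 · (4/7)^{14} = 119396654854963200/96889010407 ≈ 1.232e+06.


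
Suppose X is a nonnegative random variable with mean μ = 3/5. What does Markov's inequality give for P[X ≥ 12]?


μ = E[X] = 3/5, a = 12.
Markov: P[X ≥ 12] ≤ μ/a = (3/5)/12 = 1/20.
Numerically: ≈ 0.050000.
(Since a = 12 > μ = 0.600000, the bound 1/20 is < 1 and informative.)

P[X ≥ 12] ≤ 1/20 ≈ 0.050000.


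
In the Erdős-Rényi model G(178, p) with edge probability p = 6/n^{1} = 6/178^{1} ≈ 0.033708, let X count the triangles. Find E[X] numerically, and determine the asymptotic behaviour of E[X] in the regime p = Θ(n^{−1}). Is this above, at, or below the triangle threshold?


Number of potential triangles: C(178, 3) = 924176.
Each occurs with probability p³ ≈ (0.033708)³ ≈ 3.8299556e-05.
By linearity: E[X] = C(178, 3)·p³ ≈ 924176 · 3.8299556e-05 ≈ 35.39553.
Here α = 1, so p = 6/n is exactly at the triangle threshold p ~ 1/n. Asymptotically E[X] → c³/6 = 6³/6 = 36 ≈ 36.00000, a bounded constant. In this regime the triangle count is asymptotically Poisson(c³/6).

E[X] ≈ 35.39553; in regime p = Θ(1/n^{1}) E[X] stays bounded (at the triangle threshold p ~ 1/n).


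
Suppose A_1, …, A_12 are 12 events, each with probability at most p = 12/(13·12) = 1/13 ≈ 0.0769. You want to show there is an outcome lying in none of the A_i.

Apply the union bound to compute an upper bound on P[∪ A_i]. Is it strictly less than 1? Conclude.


Union bound: P[∪_{i=1}^{12} A_i] ≤ Σ_i P[A_i] ≤ 12·p = 12·(1/13) = 12/13.
Numerically: 12/13 ≈ 0.9231.
Is 12/13 < 1? YES.
Since P[∪ A_i] ≤ 12/13 < 1, the complement has P[∩ A_i^c] ≥ 1 − 12/13 = 1/13 > 0, so some outcome avoids every A_i.

12·p = 12/13 ≈ 0.9231; existence CERTIFIED by the union bound.


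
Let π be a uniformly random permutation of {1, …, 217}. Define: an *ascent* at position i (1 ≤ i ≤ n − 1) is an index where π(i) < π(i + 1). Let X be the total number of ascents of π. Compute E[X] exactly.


Write X = Σ X_I over i = 1, …, 216, with X_I the indicator of one ascent.
There are 216 indicators.
For each fixed i, the pair (π(i), π(i+1)) is a uniformly random ordered pair of distinct values from {1, …, 217}; by symmetry P[π(i) < π(i+1)] = 1/2.
By linearity: E[X] = 216 · (1/2) = (217 − 1) · (1/2) = 108 ≈ 108.00000.

E[X] = 108 = 108.00000.


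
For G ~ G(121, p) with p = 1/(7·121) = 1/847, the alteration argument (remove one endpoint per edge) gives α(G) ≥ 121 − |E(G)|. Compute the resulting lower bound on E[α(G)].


E[|E(G)|] = C(121, 2)·p = 7260 · (1/847) = 60/7.
E[α(G)] ≥ n − E[|E(G)|] = 121 − 60/7 = 787/7.
Numerically: ≈ 112.429.
(This is only a lower bound; the true E[α(G)] may be larger.)

E[α(G)] ≥ 787/7 ≈ 112.429.


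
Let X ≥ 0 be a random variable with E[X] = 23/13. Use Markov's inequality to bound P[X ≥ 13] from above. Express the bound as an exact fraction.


μ = E[X] = 23/13, a = 13.
Markov: P[X ≥ 13] ≤ μ/a = (23/13)/13 = 23/169.
Numerically: ≈ 0.1361.
(Since a = 13 > μ = 1.7692, the bound 23/169 is < 1 and informative.)

P[X ≥ 13] ≤ 23/169 ≈ 0.1361.


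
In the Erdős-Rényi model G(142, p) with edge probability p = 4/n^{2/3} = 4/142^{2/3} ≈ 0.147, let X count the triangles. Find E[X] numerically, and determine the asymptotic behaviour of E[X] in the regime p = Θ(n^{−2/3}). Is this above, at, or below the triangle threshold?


Number of potential triangles: C(142, 3) = 467180.
Each occurs with probability p³ ≈ (0.147)³ ≈ 3.17397e-03.
By linearity: E[X] = C(142, 3)·p³ ≈ 467180 · 3.17397e-03 ≈ 1482.817.
Since α = 2/3 < 1, p = c/n^{2/3} ≫ 1/n is above the triangle threshold p ~ 1/n. Asymptotically E[X] ~ (c³/6)·n^{3(1−α)} = (4³/6)·n^{1} → ∞; triangles are abundant w.h.p.

E[X] ≈ 1482.817; in regime p = Θ(1/n^{2/3}) E[X] diverges (above the triangle threshold p ~ 1/n).


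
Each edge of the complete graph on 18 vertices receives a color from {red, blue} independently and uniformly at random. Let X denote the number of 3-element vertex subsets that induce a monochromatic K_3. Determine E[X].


Let X = Σ_S X_S over the C(18, 3) = 816 subsets S of size 3, where X_S = 1 if the K_3 on S is monochromatic.
For a fixed S, the K_3 on S has C(3, 2) = 3 edges. P[all 3 edges red] = (1/2)^3, and likewise for blue, so P[monochromatic] = 2·(1/2)^3 = 2^{1 − 3} = 1/4.
By linearity of expectation: E[X] = C(18, 3) · 2^{1 − 3} = 816 · 1/4 = 204.
Numerically: E[X] ≈ 204.0000.

E[X] = C(18,3)·2^(1−C(3,2)) = 204 ≈ 204.0000.


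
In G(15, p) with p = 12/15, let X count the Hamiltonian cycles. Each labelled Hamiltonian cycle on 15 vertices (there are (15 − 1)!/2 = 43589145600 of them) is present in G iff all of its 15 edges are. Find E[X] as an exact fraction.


K_15 has (15 − 1)!/2 = 43589145600 labelled Hamiltonian cycles.
For each such Hamiltonian cycle H, let X_H = 1 if all 15 edges of H are present in G. Then P[X_H = 1] = p^{15} = (4/5)^{15} = 1073741824/30517578125.
Summing the indicators: E[X] = Σ_H E[X_H] = 43589145600 · p^{15} = 43589145600 · 1073741824/30517578125 = 1872139548125822976/1220703125.
Numerically: E[X] ≈ 1.53e+09.

E[X] = 43589145600 · (4/5)^{15} = 1872139548125822976/1220703125 ≈ 1.53e+09.


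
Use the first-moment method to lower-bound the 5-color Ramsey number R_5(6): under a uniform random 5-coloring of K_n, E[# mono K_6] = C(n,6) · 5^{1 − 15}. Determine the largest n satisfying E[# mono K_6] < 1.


We need C(n, 6) · 5^{1 − 15} < 1, i.e. C(n, 6) < 5^{15 − 1} = 6103515625.
Check values of n near the boundary:
  n = 124: C(124, 6) = 4465475476; 4465475476 < 6103515625? YES
  n = 125: C(125, 6) = 4690625500; 4690625500 < 6103515625? YES
  n = 126: C(126, 6) = 4925156775; 4925156775 < 6103515625? YES
  n = 127: C(127, 6) = 5169379425; 5169379425 < 6103515625? YES
  n = 128: C(128, 6) = 5423611200; 5423611200 < 6103515625? YES
  n = 129: C(129, 6) = 5688177600; 5688177600 < 6103515625? YES
  n = 130: C(130, 6) = 5963412000; 5963412000 < 6103515625? YES
  n = 131: C(131, 6) = 6249655776; 6249655776 < 6103515625? NO
  n = 132: C(132, 6) = 6547258432; 6547258432 < 6103515625? NO
The largest n with C(n, 6) < 6103515625 is n = 130 (where E[X] = 47707296/48828125 ≈ 0.9770). Hence R_5(6) > 130, i.e. R_5(6) ≥ 131.

Largest n = 130; hence R_5(6) > 130.


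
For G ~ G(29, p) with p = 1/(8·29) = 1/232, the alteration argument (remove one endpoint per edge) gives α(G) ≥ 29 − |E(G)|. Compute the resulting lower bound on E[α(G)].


E[|E(G)|] = C(29, 2)·p = 406 · (1/232) = 7/4.
E[α(G)] ≥ n − E[|E(G)|] = 29 − 7/4 = 109/4.
Numerically: ≈ 27.25000.
(This is only a lower bound; the true E[α(G)] may be larger.)

E[α(G)] ≥ 109/4 ≈ 27.25000.


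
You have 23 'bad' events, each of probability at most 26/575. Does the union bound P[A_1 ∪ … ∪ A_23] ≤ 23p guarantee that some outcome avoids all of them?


Union bound: P[∪_{i=1}^{23} A_i] ≤ Σ_i P[A_i] ≤ 23·p = 23·(26/575) = 26/25.
Numerically: 26/25 ≈ 1.0400000.
Is 26/25 < 1? NO.
Since the bound 26/25 is ≥ 1, the union bound is uninformative here; it does NOT by itself certify existence.

23·p = 26/25 ≈ 1.0400000; existence NOT certified by the union bound.


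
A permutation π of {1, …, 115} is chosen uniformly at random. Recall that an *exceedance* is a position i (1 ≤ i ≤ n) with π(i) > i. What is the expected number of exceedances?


Write X = Σ_{i=1}^{115} X_i, where X_i = 1_{π(i) > i}.
For each fixed i, π(i) is uniform over {1, …, 115} (marginal of a uniform permutation), so P[π(i) > i] = (n − i)/n. Summing: Σ_{i=1}^{115} (n − i)/n = (0 + 1 + … + 114)/115 = 115(115 − 1)/(2·115) = (115 − 1)/2.
Hence E[X] = Σ_{i=1}^{115} (115 − i)/115 = 57 ≈ 57.00000.

E[X] = 57 = 57.00000.


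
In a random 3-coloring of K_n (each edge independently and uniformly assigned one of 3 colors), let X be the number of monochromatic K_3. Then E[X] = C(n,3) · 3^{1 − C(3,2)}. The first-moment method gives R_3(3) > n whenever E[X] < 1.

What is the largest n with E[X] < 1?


We need C(n, 3) · 3^{1 − 3} < 1, i.e. C(n, 3) < 3^{3 − 1} = 9.
Check values of n near the boundary:
  n = 3: C(3, 3) = 1; 1 < 9? YES
  n = 4: C(4, 3) = 4; 4 < 9? YES
  n = 5: C(5, 3) = 10; 10 < 9? NO
  n = 6: C(6, 3) = 20; 20 < 9? NO
  n = 7: C(7, 3) = 35; 35 < 9? NO
The largest n with C(n, 3) < 9 is n = 4 (where E[X] = 4/9 ≈ 0.444444). Hence R_3(3) > 4, i.e. R_3(3) ≥ 5.

Largest n = 4; hence R_3(3) > 4.


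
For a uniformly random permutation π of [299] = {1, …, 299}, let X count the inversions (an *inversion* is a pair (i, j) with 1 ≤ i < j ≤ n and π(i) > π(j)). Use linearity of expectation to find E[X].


Write X = Σ X_I over the C(299, 2) = 44551 pairs i < j, with X_I the indicator of one inversion.
There are 44551 indicators.
For each fixed pair i < j, the values π(i) and π(j) are two distinct elements of {1, …, 299} in uniformly random order; by symmetry P[π(i) > π(j)] = 1/2.
By linearity: E[X] = 44551 · (1/2) = C(299, 2) · (1/2) = 44551/2 = 44551/2 ≈ 22275.5000.

E[X] = 44551/2 = 22275.5000.


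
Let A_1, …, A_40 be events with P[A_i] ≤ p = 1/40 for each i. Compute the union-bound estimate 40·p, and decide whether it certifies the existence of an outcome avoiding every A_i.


Union bound: P[∪_{i=1}^{40} A_i] ≤ Σ_i P[A_i] ≤ 40·p = 40·(1/40) = 1.
Numerically: 1 ≈ 1.000000.
Is 1 < 1? NO.
Since the bound 1 is ≥ 1, the union bound is uninformative here; it does NOT by itself certify existence.

40·p = 1 ≈ 1.000000; existence NOT certified by the union bound.


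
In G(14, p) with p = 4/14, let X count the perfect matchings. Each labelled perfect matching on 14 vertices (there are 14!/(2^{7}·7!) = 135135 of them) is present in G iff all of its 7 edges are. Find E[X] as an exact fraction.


K_14 has 14!/(2^{7}·7!) = 135135 labelled perfect matchings.
For each such perfect matching H, let X_H = 1 if all 7 edges of H are present in G. Then P[X_H = 1] = p^{7} = (2/7)^{7} = 128/823543.
By linearity: E[X] = Σ_H E[X_H] = 135135 · p^{7} = 135135 · 128/823543 = 2471040/117649.
Numerically: E[X] ≈ 21.0035.

E[X] = 135135 · (2/7)^{7} = 2471040/117649 ≈ 21.0035.


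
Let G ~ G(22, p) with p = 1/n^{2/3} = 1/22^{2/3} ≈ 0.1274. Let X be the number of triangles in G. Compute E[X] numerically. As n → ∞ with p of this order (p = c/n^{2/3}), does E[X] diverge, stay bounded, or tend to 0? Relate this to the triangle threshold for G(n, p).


Number of potential triangles: C(22, 3) = 1540.
Each occurs with probability p³ ≈ (0.1274)³ ≈ 2.066116e-03.
By linearity: E[X] = C(22, 3)·p³ ≈ 1540 · 2.066116e-03 ≈ 3.1818.
Since α = 2/3 < 1, p = c/n^{2/3} ≫ 1/n is above the triangle threshold p ~ 1/n. Asymptotically E[X] ~ (c³/6)·n^{3(1−α)} = (1³/6)·n^{1} → ∞; triangles are abundant w.h.p.

E[X] ≈ 3.1818; in regime p = Θ(1/n^{2/3}) E[X] diverges (above the triangle threshold p ~ 1/n).


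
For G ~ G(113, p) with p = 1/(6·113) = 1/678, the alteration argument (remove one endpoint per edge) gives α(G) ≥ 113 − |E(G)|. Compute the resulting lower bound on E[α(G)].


E[|E(G)|] = C(113, 2)·p = 6328 · (1/678) = 28/3.
E[α(G)] ≥ n − E[|E(G)|] = 113 − 28/3 = 311/3.
Numerically: ≈ 103.6667.
(This is only a lower bound; the true E[α(G)] may be larger.)

E[α(G)] ≥ 311/3 ≈ 103.6667.


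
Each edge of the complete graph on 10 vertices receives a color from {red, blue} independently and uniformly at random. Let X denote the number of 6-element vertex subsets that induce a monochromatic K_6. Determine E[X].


Let X = Σ_S X_S over the C(10, 6) = 210 subsets S of size 6, where X_S = 1 if the K_6 on S is monochromatic.
For a fixed S, the K_6 on S has C(6, 2) = 15 edges. P[all 15 edges red] = (1/2)^15, and likewise for blue, so P[monochromatic] = 2·(1/2)^15 = 2^{1 − 15} = 1/16384.
By linearity of expectation: E[X] = C(10, 6) · 2^{1 − 15} = 210 · 1/16384 = 105/8192.
Numerically: E[X] ≈ 0.012817.

E[X] = C(10,6)·2^(1−C(6,2)) = 105/8192 ≈ 0.012817.


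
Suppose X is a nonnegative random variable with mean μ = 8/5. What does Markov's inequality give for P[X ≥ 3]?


μ = E[X] = 8/5, a = 3.
Markov: P[X ≥ 3] ≤ μ/a = (8/5)/3 = 8/15.
Numerically: ≈ 0.5333.
(Since a = 3 > μ = 1.6000, the bound 8/15 is < 1 and informative.)

P[X ≥ 3] ≤ 8/15 ≈ 0.5333.


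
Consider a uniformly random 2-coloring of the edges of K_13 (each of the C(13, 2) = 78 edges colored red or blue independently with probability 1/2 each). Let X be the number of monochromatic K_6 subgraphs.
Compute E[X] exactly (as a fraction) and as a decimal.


Let X = Σ_S X_S over the C(13, 6) = 1716 subsets S of size 6, where X_S = 1 if the K_6 on S is monochromatic.
For a fixed S, the K_6 on S has C(6, 2) = 15 edges. P[all 15 edges red] = (1/2)^15, and likewise for blue, so P[monochromatic] = 2·(1/2)^15 = 2^{1 − 15} = 1/16384.
By linearity of expectation: E[X] = C(13, 6) · 2^{1 − 15} = 1716 · 1/16384 = 429/4096.
Numerically: E[X] ≈ 0.104736.

E[X] = C(13,6)·2^(1−C(6,2)) = 429/4096 ≈ 0.104736.


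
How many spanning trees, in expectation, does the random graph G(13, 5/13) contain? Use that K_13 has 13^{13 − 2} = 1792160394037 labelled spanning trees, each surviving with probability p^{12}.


K_13 has 13^{13 − 2} = 1792160394037 labelled spanning trees.
For each such spanning tree H, let X_H = 1 if all 12 edges of H are present in G. Then P[X_H = 1] = p^{12} = (5/13)^{12} = 244140625/23298085122481.
By linearity: E[X] = Σ_H E[X_H] = 1792160394037 · p^{12} = 1792160394037 · 244140625/23298085122481 = 244140625/13.
Numerically: E[X] ≈ 1.88e+07.

E[X] = 1792160394037 · (5/13)^{12} = 244140625/13 ≈ 1.88e+07.


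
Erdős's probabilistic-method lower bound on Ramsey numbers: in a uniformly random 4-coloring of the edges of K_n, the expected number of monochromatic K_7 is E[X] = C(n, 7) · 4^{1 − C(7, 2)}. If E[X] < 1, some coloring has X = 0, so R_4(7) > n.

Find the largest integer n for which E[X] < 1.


We need C(n, 7) · 4^{1 − 21} < 1, i.e. C(n, 7) < 4^{21 − 1} = 1099511627776.
Check values of n near the boundary:
  n = 176: C(176, 7) = 919790691600; 919790691600 < 1099511627776? YES
  n = 177: C(177, 7) = 957664425960; 957664425960 < 1099511627776? YES
  n = 178: C(178, 7) = 996867063280; 996867063280 < 1099511627776? YES
  n = 179: C(179, 7) = 1037437234460; 1037437234460 < 1099511627776? YES
  n = 180: C(180, 7) = 1079414463600; 1079414463600 < 1099511627776? YES
  n = 181: C(181, 7) = 1122839183400; 1122839183400 < 1099511627776? NO
  n = 182: C(182, 7) = 1167752750736; 1167752750736 < 1099511627776? NO
  n = 183: C(183, 7) = 1214197462413; 1214197462413 < 1099511627776? NO
The largest n with C(n, 7) < 1099511627776 is n = 180 (where E[X] = 67463403975/68719476736 ≈ 0.9817217). Hence R_4(7) > 180, i.e. R_4(7) ≥ 181.

Largest n = 180; hence R_4(7) > 180.


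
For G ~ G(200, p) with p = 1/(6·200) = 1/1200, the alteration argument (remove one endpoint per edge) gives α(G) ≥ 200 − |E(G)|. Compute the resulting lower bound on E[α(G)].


E[|E(G)|] = C(200, 2)·p = 19900 · (1/1200) = 199/12.
E[α(G)] ≥ n − E[|E(G)|] = 200 − 199/12 = 2201/12.
Numerically: ≈ 183.416667.
(This is only a lower bound; the true E[α(G)] may be larger.)

E[α(G)] ≥ 2201/12 ≈ 183.416667.


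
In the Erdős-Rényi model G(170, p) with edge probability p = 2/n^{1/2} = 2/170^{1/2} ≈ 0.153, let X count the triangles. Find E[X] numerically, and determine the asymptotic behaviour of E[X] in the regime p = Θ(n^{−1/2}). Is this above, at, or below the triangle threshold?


Number of potential triangles: C(170, 3) = 804440.
Each occurs with probability p³ ≈ (0.153)³ ≈ 3.60925e-03.
By linearity: E[X] = C(170, 3)·p³ ≈ 804440 · 3.60925e-03 ≈ 2903.423.
Since α = 1/2 < 1, p = c/n^{1/2} ≫ 1/n is above the triangle threshold p ~ 1/n. Asymptotically E[X] ~ (c³/6)·n^{3(1−α)} = (2³/6)·n^{1.5} → ∞; triangles are abundant w.h.p.

E[X] ≈ 2903.423; in regime p = Θ(1/n^{1/2}) E[X] diverges (above the triangle threshold p ~ 1/n).


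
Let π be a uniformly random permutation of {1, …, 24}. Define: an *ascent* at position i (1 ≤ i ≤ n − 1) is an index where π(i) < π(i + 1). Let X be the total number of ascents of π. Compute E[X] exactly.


Write X = Σ X_I over i = 1, …, 23, with X_I the indicator of one ascent.
There are 23 indicators.
For each fixed i, the pair (π(i), π(i+1)) is a uniformly random ordered pair of distinct values from {1, …, 24}; by symmetry P[π(i) < π(i+1)] = 1/2.
By linearity: E[X] = 23 · (1/2) = (24 − 1) · (1/2) = 23/2 ≈ 11.5000.

E[X] = 23/2 = 11.5000.


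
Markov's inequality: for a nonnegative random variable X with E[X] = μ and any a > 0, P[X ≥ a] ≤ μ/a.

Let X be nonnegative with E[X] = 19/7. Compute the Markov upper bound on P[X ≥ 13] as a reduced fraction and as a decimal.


μ = E[X] = 19/7, a = 13.
Markov: P[X ≥ 13] ≤ μ/a = (19/7)/13 = 19/91.
Numerically: ≈ 0.20879.
(Since a = 13 > μ = 2.71429, the bound 19/91 is < 1 and informative.)

P[X ≥ 13] ≤ 19/91 ≈ 0.20879.


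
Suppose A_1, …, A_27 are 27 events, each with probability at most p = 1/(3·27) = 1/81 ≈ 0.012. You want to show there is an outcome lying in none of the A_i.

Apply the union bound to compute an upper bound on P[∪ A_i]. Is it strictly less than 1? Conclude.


Union bound: P[∪_{i=1}^{27} A_i] ≤ Σ_i P[A_i] ≤ 27·p = 27·(1/81) = 1/3.
Numerically: 1/3 ≈ 0.333.
Is 1/3 < 1? YES.
Since P[∪ A_i] ≤ 1/3 < 1, the complement has P[∩ A_i^c] ≥ 1 − 1/3 = 2/3 > 0, so some outcome avoids every A_i.

27·p = 1/3 ≈ 0.333; existence CERTIFIED by the union bound.


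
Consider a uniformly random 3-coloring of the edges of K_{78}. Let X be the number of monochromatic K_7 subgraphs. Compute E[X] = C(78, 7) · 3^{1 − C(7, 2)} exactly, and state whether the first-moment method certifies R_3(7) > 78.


E[X] = C(78, 7) · 3^{1 − 21} = 2641902120 · 3^{−20} = 2641902120/3486784401.
As a reduced fraction: E[X] = 293544680/387420489 ≈ 0.7577.
Is E[X] < 1? YES.
Since E[X] < 1, there exists a 3-coloring of K_{78} with no monochromatic K_7; hence R_3(7) > 78.

E[X] = 293544680/387420489 ≈ 0.7577; E[X] < 1, so R_3(7) > 78.


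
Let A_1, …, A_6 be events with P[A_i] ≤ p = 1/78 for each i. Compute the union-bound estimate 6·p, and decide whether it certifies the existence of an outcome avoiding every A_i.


Union bound: P[∪_{i=1}^{6} A_i] ≤ Σ_i P[A_i] ≤ 6·p = 6·(1/78) = 1/13.
Numerically: 1/13 ≈ 0.077.
Is 1/13 < 1? YES.
Since P[∪ A_i] ≤ 1/13 < 1, the complement has P[∩ A_i^c] ≥ 1 − 1/13 = 12/13 > 0, so some outcome avoids every A_i.

6·p = 1/13 ≈ 0.077; existence CERTIFIED by the union bound.


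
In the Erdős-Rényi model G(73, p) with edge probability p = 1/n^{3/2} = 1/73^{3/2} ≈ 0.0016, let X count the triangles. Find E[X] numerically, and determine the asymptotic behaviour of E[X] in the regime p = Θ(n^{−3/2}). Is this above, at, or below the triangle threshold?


Number of potential triangles: C(73, 3) = 62196.
Each occurs with probability p³ ≈ (0.0016)³ ≈ 4.12142e-09.
By linearity: E[X] = C(73, 3)·p³ ≈ 62196 · 4.12142e-09 ≈ 0.000.
Since α = 3/2 > 1, p = c/n^{3/2} = o(1/n) is below the triangle threshold p ~ 1/n. Asymptotically E[X] ~ (c³/6)·n^{3(1−α)} = (1³/6)·n^{-1.5} → 0, so by Markov's inequality G has no triangles w.h.p.

E[X] ≈ 0.000; in regime p = Θ(1/n^{3/2}) E[X] tends to 0 (below the triangle threshold p ~ 1/n).


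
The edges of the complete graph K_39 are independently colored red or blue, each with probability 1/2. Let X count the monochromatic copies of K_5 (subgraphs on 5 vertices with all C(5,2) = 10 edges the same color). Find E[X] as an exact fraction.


Let X = Σ_S X_S over the C(39, 5) = 575757 subsets S of size 5, where X_S = 1 if the K_5 on S is monochromatic.
For a fixed S, the K_5 on S has C(5, 2) = 10 edges. P[all 10 edges red] = (1/2)^10, and likewise for blue, so P[monochromatic] = 2·(1/2)^10 = 2^{1 − 10} = 1/512.
By linearity of expectation: E[X] = C(39, 5) · 2^{1 − 10} = 575757 · 1/512 = 575757/512.
Numerically: E[X] ≈ 1124.525.

E[X] = C(39,5)·2^(1−C(5,2)) = 575757/512 ≈ 1124.525.


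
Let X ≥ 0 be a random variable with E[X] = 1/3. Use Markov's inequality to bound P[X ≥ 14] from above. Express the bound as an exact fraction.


μ = E[X] = 1/3, a = 14.
Markov: P[X ≥ 14] ≤ μ/a = (1/3)/14 = 1/42.
Numerically: ≈ 0.02381.
(Since a = 14 > μ = 0.33333, the bound 1/42 is < 1 and informative.)

P[X ≥ 14] ≤ 1/42 ≈ 0.02381.


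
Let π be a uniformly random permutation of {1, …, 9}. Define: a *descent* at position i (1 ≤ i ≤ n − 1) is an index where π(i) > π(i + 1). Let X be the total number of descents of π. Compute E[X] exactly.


Write X = Σ X_I over i = 1, …, 8, with X_I the indicator of one descent.
There are 8 indicators.
For each fixed i, the pair (π(i), π(i+1)) is a uniformly random ordered pair of distinct values from {1, …, 9}; by symmetry P[π(i) > π(i+1)] = 1/2.
By linearity: E[X] = 8 · (1/2) = (9 − 1) · (1/2) = 4 ≈ 4.000000.

E[X] = 4 = 4.000000.


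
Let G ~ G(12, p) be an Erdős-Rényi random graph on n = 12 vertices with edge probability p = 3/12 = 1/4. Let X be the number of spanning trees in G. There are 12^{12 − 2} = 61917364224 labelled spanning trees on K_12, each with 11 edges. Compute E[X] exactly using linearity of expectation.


K_12 has 12^{12 − 2} = 61917364224 labelled spanning trees.
For each such spanning tree H, let X_H = 1 if all 11 edges of H are present in G. Then P[X_H = 1] = p^{11} = (1/4)^{11} = 1/4194304.
Summing the indicators: E[X] = Σ_H E[X_H] = 61917364224 · p^{11} = 61917364224 · 1/4194304 = 59049/4.
Numerically: E[X] ≈ 14762.2.

E[X] = 61917364224 · (1/4)^{11} = 59049/4 ≈ 14762.2.


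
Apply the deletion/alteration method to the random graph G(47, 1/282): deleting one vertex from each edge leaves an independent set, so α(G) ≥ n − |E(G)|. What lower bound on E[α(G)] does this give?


E[|E(G)|] = C(47, 2)·p = 1081 · (1/282) = 23/6.
E[α(G)] ≥ n − E[|E(G)|] = 47 − 23/6 = 259/6.
Numerically: ≈ 43.16667.
(This is only a lower bound; the true E[α(G)] may be larger.)

E[α(G)] ≥ 259/6 ≈ 43.16667.


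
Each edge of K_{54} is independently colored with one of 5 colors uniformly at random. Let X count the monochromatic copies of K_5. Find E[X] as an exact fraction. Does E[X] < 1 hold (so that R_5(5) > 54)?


E[X] = C(54, 5) · 5^{1 − 10} = 3162510 · 5^{−9} = 3162510/1953125.
As a reduced fraction: E[X] = 632502/390625 ≈ 1.6192051.
Is E[X] < 1? NO.
Since E[X] ≥ 1, the first-moment bound is inconclusive at n = 54; it does NOT by itself certify R_5(5) > 54.

E[X] = 632502/390625 ≈ 1.6192051; E[X] ≥ 1; first-moment method inconclusive here.


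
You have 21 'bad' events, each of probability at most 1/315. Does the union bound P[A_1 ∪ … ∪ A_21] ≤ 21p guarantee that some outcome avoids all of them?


Union bound: P[∪_{i=1}^{21} A_i] ≤ Σ_i P[A_i] ≤ 21·p = 21·(1/315) = 1/15.
Numerically: 1/15 ≈ 0.066667.
Is 1/15 < 1? YES.
Since P[∪ A_i] ≤ 1/15 < 1, the complement has P[∩ A_i^c] ≥ 1 − 1/15 = 14/15 > 0, so some outcome avoids every A_i.

21·p = 1/15 ≈ 0.066667; existence CERTIFIED by the union bound.


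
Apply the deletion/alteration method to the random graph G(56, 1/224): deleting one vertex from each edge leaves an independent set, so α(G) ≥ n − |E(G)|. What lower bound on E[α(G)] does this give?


E[|E(G)|] = C(56, 2)·p = 1540 · (1/224) = 55/8.
E[α(G)] ≥ n − E[|E(G)|] = 56 − 55/8 = 393/8.
Numerically: ≈ 49.12500.
(This is only a lower bound; the true E[α(G)] may be larger.)

E[α(G)] ≥ 393/8 ≈ 49.12500.


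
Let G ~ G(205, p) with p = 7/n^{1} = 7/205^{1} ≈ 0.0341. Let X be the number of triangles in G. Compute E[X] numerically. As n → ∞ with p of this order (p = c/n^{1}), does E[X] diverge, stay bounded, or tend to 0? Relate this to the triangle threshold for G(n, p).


Number of potential triangles: C(205, 3) = 1414910.
Each occurs with probability p³ ≈ (0.0341)³ ≈ 3.98137e-05.
By linearity: E[X] = C(205, 3)·p³ ≈ 1414910 · 3.98137e-05 ≈ 56.333.
Here α = 1, so p = 7/n is exactly at the triangle threshold p ~ 1/n. Asymptotically E[X] → c³/6 = 7³/6 = 343/6 ≈ 57.167, a bounded constant. In this regime the triangle count is asymptotically Poisson(c³/6).

E[X] ≈ 56.333; in regime p = Θ(1/n^{1}) E[X] stays bounded (at the triangle threshold p ~ 1/n).


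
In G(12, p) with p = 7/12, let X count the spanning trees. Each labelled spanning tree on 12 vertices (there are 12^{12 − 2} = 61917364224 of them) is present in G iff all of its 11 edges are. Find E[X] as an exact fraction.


K_12 has 12^{12 − 2} = 61917364224 labelled spanning trees.
For each such spanning tree H, let X_H = 1 if all 11 edges of H are present in G. Then P[X_H = 1] = p^{11} = (7/12)^{11} = 1977326743/743008370688.
Summing the indicators: E[X] = Σ_H E[X_H] = 61917364224 · p^{11} = 61917364224 · 1977326743/743008370688 = 1977326743/12.
Numerically: E[X] ≈ 1.65e+08.

E[X] = 61917364224 · (7/12)^{11} = 1977326743/12 ≈ 1.65e+08.


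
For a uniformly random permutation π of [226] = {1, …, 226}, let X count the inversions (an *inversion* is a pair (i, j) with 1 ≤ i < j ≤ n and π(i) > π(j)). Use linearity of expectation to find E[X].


Write X = Σ X_I over the C(226, 2) = 25425 pairs i < j, with X_I the indicator of one inversion.
There are 25425 indicators.
For each fixed pair i < j, the values π(i) and π(j) are two distinct elements of {1, …, 226} in uniformly random order; by symmetry P[π(i) > π(j)] = 1/2.
By linearity: E[X] = 25425 · (1/2) = C(226, 2) · (1/2) = 25425/2 = 25425/2 ≈ 12712.50000.

E[X] = 25425/2 = 12712.50000.


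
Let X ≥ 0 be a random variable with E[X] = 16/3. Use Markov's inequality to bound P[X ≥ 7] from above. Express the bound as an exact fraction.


μ = E[X] = 16/3, a = 7.
Markov: P[X ≥ 7] ≤ μ/a = (16/3)/7 = 16/21.
Numerically: ≈ 0.762.
(Since a = 7 > μ = 5.333, the bound 16/21 is < 1 and informative.)

P[X ≥ 7] ≤ 16/21 ≈ 0.762.


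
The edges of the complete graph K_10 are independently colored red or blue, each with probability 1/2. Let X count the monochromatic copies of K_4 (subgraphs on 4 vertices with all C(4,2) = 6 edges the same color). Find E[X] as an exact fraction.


Let X = Σ_S X_S over the C(10, 4) = 210 subsets S of size 4, where X_S = 1 if the K_4 on S is monochromatic.
For a fixed S, the K_4 on S has C(4, 2) = 6 edges. P[all 6 edges red] = (1/2)^6, and likewise for blue, so P[monochromatic] = 2·(1/2)^6 = 2^{1 − 6} = 1/32.
By linearity: E[X] = C(10, 4) · 2^{1 − 6} = 210 · 1/32 = 105/16.
Numerically: E[X] ≈ 6.562.

E[X] = C(10,4)·2^(1−C(4,2)) = 105/16 ≈ 6.562.


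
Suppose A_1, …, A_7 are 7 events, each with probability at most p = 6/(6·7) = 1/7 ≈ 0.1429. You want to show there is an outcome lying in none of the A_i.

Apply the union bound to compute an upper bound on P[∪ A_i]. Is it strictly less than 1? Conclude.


Union bound: P[∪_{i=1}^{7} A_i] ≤ Σ_i P[A_i] ≤ 7·p = 7·(1/7) = 1.
Numerically: 1 ≈ 1.0000.
Is 1 < 1? NO.
Since the bound 1 is ≥ 1, the union bound is uninformative here; it does NOT by itself certify existence.

7·p = 1 ≈ 1.0000; existence NOT certified by the union bound.


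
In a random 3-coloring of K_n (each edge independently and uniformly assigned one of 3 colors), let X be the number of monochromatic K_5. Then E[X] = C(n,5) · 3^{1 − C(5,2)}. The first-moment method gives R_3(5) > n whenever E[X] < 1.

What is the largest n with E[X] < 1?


We need C(n, 5) · 3^{1 − 10} < 1, i.e. C(n, 5) < 3^{10 − 1} = 19683.
Check values of n near the boundary:
  n = 15: C(15, 5) = 3003; 3003 < 19683? YES
  n = 16: C(16, 5) = 4368; 4368 < 19683? YES
  n = 17: C(17, 5) = 6188; 6188 < 19683? YES
  n = 18: C(18, 5) = 8568; 8568 < 19683? YES
  n = 19: C(19, 5) = 11628; 11628 < 19683? YES
  n = 20: C(20, 5) = 15504; 15504 < 19683? YES
  n = 21: C(21, 5) = 20349; 20349 < 19683? NO
The largest n with C(n, 5) < 19683 is n = 20 (where E[X] = 5168/6561 ≈ 0.788). Hence R_3(5) > 20, i.e. R_3(5) ≥ 21.

Largest n = 20; hence R_3(5) > 20.


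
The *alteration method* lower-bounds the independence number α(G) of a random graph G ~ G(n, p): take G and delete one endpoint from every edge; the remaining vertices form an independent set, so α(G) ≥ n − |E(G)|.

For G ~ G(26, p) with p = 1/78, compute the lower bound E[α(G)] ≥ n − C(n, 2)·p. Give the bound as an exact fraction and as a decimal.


E[|E(G)|] = C(26, 2)·p = 325 · (1/78) = 25/6.
E[α(G)] ≥ n − E[|E(G)|] = 26 − 25/6 = 131/6.
Numerically: ≈ 21.833333.
(This is only a lower bound; the true E[α(G)] may be larger.)

E[α(G)] ≥ 131/6 ≈ 21.833333.


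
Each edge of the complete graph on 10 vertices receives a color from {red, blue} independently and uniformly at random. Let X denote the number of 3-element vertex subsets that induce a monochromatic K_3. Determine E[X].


Let X = Σ_S X_S over the C(10, 3) = 120 subsets S of size 3, where X_S = 1 if the K_3 on S is monochromatic.
For a fixed S, the K_3 on S has C(3, 2) = 3 edges. P[all 3 edges red] = (1/2)^3, and likewise for blue, so P[monochromatic] = 2·(1/2)^3 = 2^{1 − 3} = 1/4.
Summing: E[X] = C(10, 3) · 2^{1 − 3} = 120 · 1/4 = 30.
Numerically: E[X] ≈ 30.0000.

E[X] = C(10,3)·2^(1−C(3,2)) = 30 ≈ 30.0000.


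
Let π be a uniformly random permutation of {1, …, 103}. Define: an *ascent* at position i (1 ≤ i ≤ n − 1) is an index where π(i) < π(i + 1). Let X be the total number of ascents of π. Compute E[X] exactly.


Write X = Σ X_I over i = 1, …, 102, with X_I the indicator of one ascent.
There are 102 indicators.
For each fixed i, the pair (π(i), π(i+1)) is a uniformly random ordered pair of distinct values from {1, …, 103}; by symmetry P[π(i) < π(i+1)] = 1/2.
By linearity: E[X] = 102 · (1/2) = (103 − 1) · (1/2) = 51 ≈ 51.000000.

E[X] = 51 = 51.000000.


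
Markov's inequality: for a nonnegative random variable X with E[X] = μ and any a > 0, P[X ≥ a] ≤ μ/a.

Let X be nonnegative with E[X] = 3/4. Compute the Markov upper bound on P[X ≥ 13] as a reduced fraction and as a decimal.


μ = E[X] = 3/4, a = 13.
Markov: P[X ≥ 13] ≤ μ/a = (3/4)/13 = 3/52.
Numerically: ≈ 0.057692.
(Since a = 13 > μ = 0.750000, the bound 3/52 is < 1 and informative.)

P[X ≥ 13] ≤ 3/52 ≈ 0.057692.


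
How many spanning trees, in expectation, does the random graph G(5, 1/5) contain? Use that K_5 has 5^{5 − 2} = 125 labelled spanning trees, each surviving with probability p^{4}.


K_5 has 5^{5 − 2} = 125 labelled spanning trees.
For each such spanning tree H, let X_H = 1 if all 4 edges of H are present in G. Then P[X_H = 1] = p^{4} = (1/5)^{4} = 1/625.
Summing the indicators: E[X] = Σ_H E[X_H] = 125 · p^{4} = 125 · 1/625 = 1/5.
Numerically: E[X] ≈ 0.2.

E[X] = 125 · (1/5)^{4} = 1/5 ≈ 0.2.


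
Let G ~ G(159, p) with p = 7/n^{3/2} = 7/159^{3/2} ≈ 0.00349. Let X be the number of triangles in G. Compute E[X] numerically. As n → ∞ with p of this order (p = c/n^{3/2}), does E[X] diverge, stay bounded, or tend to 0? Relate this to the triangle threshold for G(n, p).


Number of potential triangles: C(159, 3) = 657359.
Each occurs with probability p³ ≈ (0.00349)³ ≈ 4.25605e-08.
By linearity: E[X] = C(159, 3)·p³ ≈ 657359 · 4.25605e-08 ≈ 0.028.
Since α = 3/2 > 1, p = c/n^{3/2} = o(1/n) is below the triangle threshold p ~ 1/n. Asymptotically E[X] ~ (c³/6)·n^{3(1−α)} = (7³/6)·n^{-1.5} → 0, so by Markov's inequality G has no triangles w.h.p.

E[X] ≈ 0.028; in regime p = Θ(1/n^{3/2}) E[X] tends to 0 (below the triangle threshold p ~ 1/n).


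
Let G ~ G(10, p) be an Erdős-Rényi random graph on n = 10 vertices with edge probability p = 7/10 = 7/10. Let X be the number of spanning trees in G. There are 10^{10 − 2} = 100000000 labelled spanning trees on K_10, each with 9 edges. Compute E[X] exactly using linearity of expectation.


K_10 has 10^{10 − 2} = 100000000 labelled spanning trees.
For each such spanning tree H, let X_H = 1 if all 9 edges of H are present in G. Then P[X_H = 1] = p^{9} = (7/10)^{9} = 40353607/1000000000.
By linearity of expectation: E[X] = Σ_H E[X_H] = 100000000 · p^{9} = 100000000 · 40353607/1000000000 = 40353607/10.
Numerically: E[X] ≈ 4.03536e+06.

E[X] = 100000000 · (7/10)^{9} = 40353607/10 ≈ 4.03536e+06.


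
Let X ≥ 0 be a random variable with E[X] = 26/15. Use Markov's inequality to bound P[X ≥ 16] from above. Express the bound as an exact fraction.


μ = E[X] = 26/15, a = 16.
Markov: P[X ≥ 16] ≤ μ/a = (26/15)/16 = 13/120.
Numerically: ≈ 0.108333.
(Since a = 16 > μ = 1.733333, the bound 13/120 is < 1 and informative.)

P[X ≥ 16] ≤ 13/120 ≈ 0.108333.


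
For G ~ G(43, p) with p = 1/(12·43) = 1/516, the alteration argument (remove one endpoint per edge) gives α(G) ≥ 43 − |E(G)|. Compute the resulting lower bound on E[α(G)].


E[|E(G)|] = C(43, 2)·p = 903 · (1/516) = 7/4.
E[α(G)] ≥ n − E[|E(G)|] = 43 − 7/4 = 165/4.
Numerically: ≈ 41.250.
(This is only a lower bound; the true E[α(G)] may be larger.)

E[α(G)] ≥ 165/4 ≈ 41.250.
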